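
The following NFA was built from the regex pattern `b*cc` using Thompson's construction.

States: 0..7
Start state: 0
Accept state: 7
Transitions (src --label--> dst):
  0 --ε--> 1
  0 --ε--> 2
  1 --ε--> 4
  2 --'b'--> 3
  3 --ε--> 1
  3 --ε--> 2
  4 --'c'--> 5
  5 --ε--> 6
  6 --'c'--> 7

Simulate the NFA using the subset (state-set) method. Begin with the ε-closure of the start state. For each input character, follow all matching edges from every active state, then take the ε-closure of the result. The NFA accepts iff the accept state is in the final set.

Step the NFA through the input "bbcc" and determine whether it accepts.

start: ε-closure({0}) = {0,1,2,4}
'b' @ 1: {1,2,3,4}
'b' @ 2: {1,2,3,4}
'c' @ 3: {5,6}
'c' @ 4: {7}  (accept∈set)
end set {7} — state 7 in

Answer: ACCEPT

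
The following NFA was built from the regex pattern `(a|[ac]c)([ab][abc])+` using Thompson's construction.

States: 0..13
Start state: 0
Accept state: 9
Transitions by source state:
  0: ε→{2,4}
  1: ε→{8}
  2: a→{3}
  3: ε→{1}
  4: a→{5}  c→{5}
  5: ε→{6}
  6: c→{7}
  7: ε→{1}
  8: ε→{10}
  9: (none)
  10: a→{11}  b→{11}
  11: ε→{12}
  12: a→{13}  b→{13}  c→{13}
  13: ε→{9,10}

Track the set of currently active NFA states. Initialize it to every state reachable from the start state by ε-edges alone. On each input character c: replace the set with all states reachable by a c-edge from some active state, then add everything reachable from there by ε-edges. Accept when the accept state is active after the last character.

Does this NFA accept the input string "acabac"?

S₀ = ε-closure({0}) = {0,2,4}
'a' @ 1: {1,3,5,6,8,10}
'c' @ 2: {1,7,8,10}
'a' @ 3: {11,12}
'b' @ 4: {9,10,13}  (accept∈set)
'a' @ 5: {11,12}
'c' @ 6: {9,10,13}  (accept∈set)
end set {9,10,13} — state 9 in

Answer: ACCEPT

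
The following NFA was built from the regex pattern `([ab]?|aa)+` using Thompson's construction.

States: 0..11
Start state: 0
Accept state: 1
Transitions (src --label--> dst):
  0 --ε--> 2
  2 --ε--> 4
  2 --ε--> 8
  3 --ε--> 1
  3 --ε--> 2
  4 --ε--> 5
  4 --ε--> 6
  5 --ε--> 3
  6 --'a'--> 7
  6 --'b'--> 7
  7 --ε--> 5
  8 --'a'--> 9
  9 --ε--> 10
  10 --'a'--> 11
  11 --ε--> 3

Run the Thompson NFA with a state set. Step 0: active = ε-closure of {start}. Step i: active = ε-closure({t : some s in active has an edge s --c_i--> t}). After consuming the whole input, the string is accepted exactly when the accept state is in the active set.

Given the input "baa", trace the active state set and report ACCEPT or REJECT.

Answer: ACCEPT

Trace:
initial (ε-close {0}): {0,1,2,3,4,5,6,8}
'b' @ 1: {1,2,3,4,5,6,7,8}  ✓accept
'a' @ 2: {1,2,3,4,5,6,7,8,9,10}  ✓accept
'a' @ 3: {1,2,3,4,5,6,7,8,9,10,11}  ✓accept
after full input: {1,2,3,4,5,6,7,8,9,10,11}  (accept=1 in)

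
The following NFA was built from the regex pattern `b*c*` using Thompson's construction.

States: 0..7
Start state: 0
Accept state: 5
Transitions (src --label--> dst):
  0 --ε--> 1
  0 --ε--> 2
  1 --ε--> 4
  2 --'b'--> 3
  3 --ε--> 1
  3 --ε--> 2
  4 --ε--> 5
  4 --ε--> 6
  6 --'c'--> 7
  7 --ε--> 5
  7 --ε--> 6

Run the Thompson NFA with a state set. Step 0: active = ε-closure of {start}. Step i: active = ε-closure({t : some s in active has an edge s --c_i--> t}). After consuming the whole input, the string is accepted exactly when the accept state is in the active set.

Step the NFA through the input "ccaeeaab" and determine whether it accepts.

Answer: REJECT

Derivation:
start: ε-closure({0}) = {0,1,2,4,5,6}
'c' @ 1: {5,6,7}  [accepting]
'c' @ 2: {5,6,7}  [accepting]
'a' @ 3: {}  — dead — no transitions
rest 'eeaab' ignored (set empty)
end set {} — state 5 not in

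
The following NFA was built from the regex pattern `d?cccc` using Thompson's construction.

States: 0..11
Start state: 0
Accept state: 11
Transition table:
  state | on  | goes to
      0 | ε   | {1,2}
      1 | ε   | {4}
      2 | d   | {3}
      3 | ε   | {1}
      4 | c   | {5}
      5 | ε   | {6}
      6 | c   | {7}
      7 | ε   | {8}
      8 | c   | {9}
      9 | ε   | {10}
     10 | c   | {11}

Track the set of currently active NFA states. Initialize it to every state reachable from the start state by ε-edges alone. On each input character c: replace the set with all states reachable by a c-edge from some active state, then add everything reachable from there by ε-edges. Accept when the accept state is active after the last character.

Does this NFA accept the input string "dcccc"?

Answer: ACCEPT

Steps:
initial (ε-close {0}): {0,1,2,4}
'd' @ 1: {1,3,4}
'c' @ 2: {5,6}
'c' @ 3: {7,8}
'c' @ 4: {9,10}
'c' @ 5: {11}  (accept∈set)
after full input: {11}  (accept=11 in)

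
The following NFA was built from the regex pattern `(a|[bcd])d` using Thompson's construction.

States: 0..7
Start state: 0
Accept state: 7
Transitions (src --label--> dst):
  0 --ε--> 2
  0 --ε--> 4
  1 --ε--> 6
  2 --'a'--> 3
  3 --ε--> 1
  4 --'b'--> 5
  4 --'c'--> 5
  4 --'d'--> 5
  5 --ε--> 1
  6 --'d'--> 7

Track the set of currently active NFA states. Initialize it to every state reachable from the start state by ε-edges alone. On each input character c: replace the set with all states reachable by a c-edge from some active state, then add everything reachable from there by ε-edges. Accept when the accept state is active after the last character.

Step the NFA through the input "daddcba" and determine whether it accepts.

Answer: REJECT

Steps:
start: ε-closure({0}) = {0,2,4}
'd' @ 1: {1,5,6}
'a' @ 2: {}  — state set empty
rest 'ddcba' ignored (set empty)
final: {}; accept 7 not in set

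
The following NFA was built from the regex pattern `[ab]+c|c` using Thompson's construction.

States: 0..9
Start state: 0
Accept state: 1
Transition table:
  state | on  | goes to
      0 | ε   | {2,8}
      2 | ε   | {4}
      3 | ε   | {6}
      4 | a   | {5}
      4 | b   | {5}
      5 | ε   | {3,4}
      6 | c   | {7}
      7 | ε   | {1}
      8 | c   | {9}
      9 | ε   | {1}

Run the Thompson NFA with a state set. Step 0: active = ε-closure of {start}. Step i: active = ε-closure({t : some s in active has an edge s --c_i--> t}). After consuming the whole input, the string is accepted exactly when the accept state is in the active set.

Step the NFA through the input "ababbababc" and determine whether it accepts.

start: ε-closure({0}) = {0,2,4,8}
'a' @ 1: {3,4,5,6}
'b' @ 2: {3,4,5,6}
'a' @ 3: {3,4,5,6}
'b' @ 4: {3,4,5,6}
'b' @ 5: {3,4,5,6}
'a' @ 6: {3,4,5,6}
'b' @ 7: {3,4,5,6}
'a' @ 8: {3,4,5,6}
'b' @ 9: {3,4,5,6}
'c' @ 10: {1,7}  [accepting]
after full input: {1,7}  (accept=1 in)

Answer: ACCEPT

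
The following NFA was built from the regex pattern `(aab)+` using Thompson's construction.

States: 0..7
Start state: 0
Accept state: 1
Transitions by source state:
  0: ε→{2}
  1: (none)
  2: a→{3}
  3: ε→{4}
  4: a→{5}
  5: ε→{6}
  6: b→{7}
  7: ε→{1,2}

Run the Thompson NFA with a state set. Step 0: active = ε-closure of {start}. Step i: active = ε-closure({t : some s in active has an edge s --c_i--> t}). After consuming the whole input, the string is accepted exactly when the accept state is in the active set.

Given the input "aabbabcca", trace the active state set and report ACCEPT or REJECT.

S₀ = ε-closure({0}) = {0,2}
'a' @ 1: {3,4}
'a' @ 2: {5,6}
'b' @ 3: {1,2,7}  (accept∈set)
'b' @ 4: {}  — state set empty
rest 'abcca' ignored (set empty)
after full input: {}  (accept=1 not in)

Answer: REJECT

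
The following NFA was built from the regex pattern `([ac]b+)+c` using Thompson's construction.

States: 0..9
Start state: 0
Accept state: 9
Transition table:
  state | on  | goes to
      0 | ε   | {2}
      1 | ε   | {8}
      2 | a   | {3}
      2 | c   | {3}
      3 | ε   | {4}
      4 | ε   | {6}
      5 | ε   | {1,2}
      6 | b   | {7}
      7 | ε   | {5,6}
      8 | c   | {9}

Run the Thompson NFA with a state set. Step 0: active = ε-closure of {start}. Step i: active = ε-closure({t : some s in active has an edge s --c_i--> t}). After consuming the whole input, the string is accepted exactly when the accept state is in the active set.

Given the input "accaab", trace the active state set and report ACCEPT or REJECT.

Answer: REJECT

Trace:
S₀ = ε-closure({0}) = {0,2}
'a' @ 1: {3,4,6}
'c' @ 2: {}  — no active states
rest 'caab' ignored (set empty)
end set {} — state 9 not in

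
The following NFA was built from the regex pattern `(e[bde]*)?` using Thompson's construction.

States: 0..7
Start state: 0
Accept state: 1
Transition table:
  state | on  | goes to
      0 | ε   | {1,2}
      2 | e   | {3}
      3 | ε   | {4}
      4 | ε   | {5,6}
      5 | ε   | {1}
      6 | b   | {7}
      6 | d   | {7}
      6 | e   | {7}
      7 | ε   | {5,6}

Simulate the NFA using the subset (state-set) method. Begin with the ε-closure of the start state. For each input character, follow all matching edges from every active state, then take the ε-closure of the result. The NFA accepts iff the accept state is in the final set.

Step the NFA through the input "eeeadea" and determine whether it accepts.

S₀ = ε-closure({0}) = {0,1,2}
'e' @ 1: {1,3,4,5,6}  ✓accept
'e' @ 2: {1,5,6,7}  ✓accept
'e' @ 3: {1,5,6,7}  ✓accept
'a' @ 4: {}  — state set empty
rest 'dea' ignored (set empty)
final: {}; accept 1 not in set

Answer: REJECT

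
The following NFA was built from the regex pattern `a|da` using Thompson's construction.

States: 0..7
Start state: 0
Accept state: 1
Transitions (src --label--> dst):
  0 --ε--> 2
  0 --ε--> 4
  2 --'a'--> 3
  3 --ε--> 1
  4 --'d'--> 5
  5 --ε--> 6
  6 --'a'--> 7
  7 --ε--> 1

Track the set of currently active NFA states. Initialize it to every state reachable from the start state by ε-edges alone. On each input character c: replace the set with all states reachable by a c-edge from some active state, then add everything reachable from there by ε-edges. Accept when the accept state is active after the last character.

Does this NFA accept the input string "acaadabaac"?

S₀ = ε-closure({0}) = {0,2,4}
'a' @ 1: {1,3}  ✓accept
'c' @ 2: {}  — dead — no transitions
rest 'aadabaac' ignored (set empty)
final: {}; accept 1 not in set

Answer: REJECT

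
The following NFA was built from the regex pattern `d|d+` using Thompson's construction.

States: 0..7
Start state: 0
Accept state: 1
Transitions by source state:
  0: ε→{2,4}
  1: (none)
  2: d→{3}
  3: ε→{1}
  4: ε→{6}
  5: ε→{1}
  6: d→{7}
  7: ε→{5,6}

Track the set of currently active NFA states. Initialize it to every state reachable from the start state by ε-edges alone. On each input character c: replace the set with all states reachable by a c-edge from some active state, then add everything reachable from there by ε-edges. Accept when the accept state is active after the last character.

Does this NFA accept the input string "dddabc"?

initial (ε-close {0}): {0,2,4,6}
'd' @ 1: {1,3,5,6,7}  [accepting]
'd' @ 2: {1,5,6,7}  [accepting]
'd' @ 3: {1,5,6,7}  [accepting]
'a' @ 4: {}  — no active states
rest 'bc' ignored (set empty)
end set {} — state 1 not in

Answer: REJECT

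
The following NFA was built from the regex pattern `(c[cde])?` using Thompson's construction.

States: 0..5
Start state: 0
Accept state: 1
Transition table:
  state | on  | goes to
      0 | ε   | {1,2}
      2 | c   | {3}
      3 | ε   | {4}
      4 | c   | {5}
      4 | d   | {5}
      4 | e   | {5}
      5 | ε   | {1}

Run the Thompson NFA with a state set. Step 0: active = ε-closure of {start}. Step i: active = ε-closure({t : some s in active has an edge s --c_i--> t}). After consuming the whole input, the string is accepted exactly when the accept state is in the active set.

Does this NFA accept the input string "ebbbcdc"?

initial (ε-close {0}): {0,1,2}
'e' @ 1: {}  — no active states
rest 'bbbcdc' ignored (set empty)
final: {}; accept 1 not in set

Answer: REJECT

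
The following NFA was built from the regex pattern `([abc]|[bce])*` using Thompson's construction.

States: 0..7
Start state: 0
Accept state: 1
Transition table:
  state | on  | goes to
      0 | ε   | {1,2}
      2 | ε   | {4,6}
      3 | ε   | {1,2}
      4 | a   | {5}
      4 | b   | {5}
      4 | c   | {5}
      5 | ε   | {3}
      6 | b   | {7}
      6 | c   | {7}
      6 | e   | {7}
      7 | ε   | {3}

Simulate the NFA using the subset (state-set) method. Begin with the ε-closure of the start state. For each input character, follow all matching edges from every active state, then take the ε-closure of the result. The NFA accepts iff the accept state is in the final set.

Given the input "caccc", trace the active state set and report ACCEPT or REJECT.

initial (ε-close {0}): {0,1,2,4,6}
'c' @ 1: {1,2,3,4,5,6,7}  (accept∈set)
'a' @ 2: {1,2,3,4,5,6}  (accept∈set)
'c' @ 3: {1,2,3,4,5,6,7}  (accept∈set)
'c' @ 4: {1,2,3,4,5,6,7}  (accept∈set)
'c' @ 5: {1,2,3,4,5,6,7}  (accept∈set)
end set {1,2,3,4,5,6,7} — state 1 in

Answer: ACCEPT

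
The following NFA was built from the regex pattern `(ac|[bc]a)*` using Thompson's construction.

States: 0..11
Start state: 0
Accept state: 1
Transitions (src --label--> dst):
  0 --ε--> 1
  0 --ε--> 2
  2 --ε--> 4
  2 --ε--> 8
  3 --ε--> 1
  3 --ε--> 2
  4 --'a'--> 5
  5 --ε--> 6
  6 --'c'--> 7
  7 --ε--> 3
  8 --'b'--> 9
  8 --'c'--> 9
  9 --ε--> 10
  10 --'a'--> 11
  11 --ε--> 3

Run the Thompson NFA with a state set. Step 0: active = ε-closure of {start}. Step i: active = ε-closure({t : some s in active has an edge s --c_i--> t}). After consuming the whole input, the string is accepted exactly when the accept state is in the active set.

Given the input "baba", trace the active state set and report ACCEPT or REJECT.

initial (ε-close {0}): {0,1,2,4,8}
'b' @ 1: {9,10}
'a' @ 2: {1,2,3,4,8,11}  (accept∈set)
'b' @ 3: {9,10}
'a' @ 4: {1,2,3,4,8,11}  (accept∈set)
final: {1,2,3,4,8,11}; accept 1 in set

Answer: ACCEPT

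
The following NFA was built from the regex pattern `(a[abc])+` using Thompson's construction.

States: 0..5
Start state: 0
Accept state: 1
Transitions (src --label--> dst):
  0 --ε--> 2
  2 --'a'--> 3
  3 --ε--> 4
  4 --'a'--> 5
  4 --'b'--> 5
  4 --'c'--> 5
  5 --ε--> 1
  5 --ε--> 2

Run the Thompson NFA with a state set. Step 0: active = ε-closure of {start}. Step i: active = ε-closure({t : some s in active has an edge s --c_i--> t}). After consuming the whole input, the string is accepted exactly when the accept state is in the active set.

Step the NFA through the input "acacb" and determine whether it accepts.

Answer: REJECT

Trace:
initial (ε-close {0}): {0,2}
'a' @ 1: {3,4}
'c' @ 2: {1,2,5}  ✓accept
'a' @ 3: {3,4}
'c' @ 4: {1,2,5}  ✓accept
'b' @ 5: {}  — state set empty
after full input: {}  (accept=1 not in)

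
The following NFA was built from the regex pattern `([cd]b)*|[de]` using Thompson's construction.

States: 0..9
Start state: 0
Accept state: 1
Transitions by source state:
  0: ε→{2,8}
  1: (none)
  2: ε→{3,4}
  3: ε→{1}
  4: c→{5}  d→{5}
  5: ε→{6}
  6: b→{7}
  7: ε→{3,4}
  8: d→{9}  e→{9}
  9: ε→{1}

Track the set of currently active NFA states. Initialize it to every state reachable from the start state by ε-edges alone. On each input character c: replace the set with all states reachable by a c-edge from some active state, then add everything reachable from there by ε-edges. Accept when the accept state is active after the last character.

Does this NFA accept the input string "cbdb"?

Answer: ACCEPT

Derivation:
start: ε-closure({0}) = {0,1,2,3,4,8}
'c' @ 1: {5,6}
'b' @ 2: {1,3,4,7}  (accept∈set)
'd' @ 3: {5,6}
'b' @ 4: {1,3,4,7}  (accept∈set)
end set {1,3,4,7} — state 1 in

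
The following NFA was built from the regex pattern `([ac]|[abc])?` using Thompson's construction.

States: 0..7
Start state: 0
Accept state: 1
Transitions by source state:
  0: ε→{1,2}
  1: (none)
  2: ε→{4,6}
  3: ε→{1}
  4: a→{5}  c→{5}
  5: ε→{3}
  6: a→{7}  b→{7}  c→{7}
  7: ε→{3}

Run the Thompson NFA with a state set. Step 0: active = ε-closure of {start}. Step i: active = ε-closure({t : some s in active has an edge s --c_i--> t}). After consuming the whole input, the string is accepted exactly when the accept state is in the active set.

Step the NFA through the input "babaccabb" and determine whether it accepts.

S₀ = ε-closure({0}) = {0,1,2,4,6}
'b' @ 1: {1,3,7}  ✓accept
'a' @ 2: {}  — no active states
rest 'baccabb' ignored (set empty)
final: {}; accept 1 not in set

Answer: REJECT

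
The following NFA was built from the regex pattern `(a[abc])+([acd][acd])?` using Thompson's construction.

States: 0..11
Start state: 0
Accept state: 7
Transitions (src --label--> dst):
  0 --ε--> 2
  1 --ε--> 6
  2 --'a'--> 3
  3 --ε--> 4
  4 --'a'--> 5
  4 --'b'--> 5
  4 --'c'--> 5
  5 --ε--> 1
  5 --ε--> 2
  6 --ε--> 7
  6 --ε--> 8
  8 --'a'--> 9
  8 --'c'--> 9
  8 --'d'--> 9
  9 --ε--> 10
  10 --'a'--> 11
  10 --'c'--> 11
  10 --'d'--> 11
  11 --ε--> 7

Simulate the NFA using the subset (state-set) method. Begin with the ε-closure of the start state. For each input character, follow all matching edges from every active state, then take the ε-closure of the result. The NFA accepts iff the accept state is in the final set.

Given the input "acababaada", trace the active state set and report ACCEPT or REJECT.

Answer: ACCEPT

Trace:
S₀ = ε-closure({0}) = {0,2}
'a' @ 1: {3,4}
'c' @ 2: {1,2,5,6,7,8}  (accept∈set)
'a' @ 3: {3,4,9,10}
'b' @ 4: {1,2,5,6,7,8}  (accept∈set)
'a' @ 5: {3,4,9,10}
'b' @ 6: {1,2,5,6,7,8}  (accept∈set)
'a' @ 7: {3,4,9,10}
'a' @ 8: {1,2,5,6,7,8,11}  (accept∈set)
'd' @ 9: {9,10}
'a' @ 10: {7,11}  (accept∈set)
final: {7,11}; accept 7 in set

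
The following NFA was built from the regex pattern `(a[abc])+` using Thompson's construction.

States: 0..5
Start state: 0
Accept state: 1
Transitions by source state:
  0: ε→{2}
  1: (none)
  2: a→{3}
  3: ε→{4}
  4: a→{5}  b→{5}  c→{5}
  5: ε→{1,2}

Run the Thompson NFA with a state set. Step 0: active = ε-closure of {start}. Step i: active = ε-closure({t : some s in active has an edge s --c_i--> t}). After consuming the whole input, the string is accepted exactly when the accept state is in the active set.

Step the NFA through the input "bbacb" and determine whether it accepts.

Answer: REJECT

Steps:
initial (ε-close {0}): {0,2}
'b' @ 1: {}  — no active states
rest 'bacb' ignored (set empty)
end set {} — state 1 not in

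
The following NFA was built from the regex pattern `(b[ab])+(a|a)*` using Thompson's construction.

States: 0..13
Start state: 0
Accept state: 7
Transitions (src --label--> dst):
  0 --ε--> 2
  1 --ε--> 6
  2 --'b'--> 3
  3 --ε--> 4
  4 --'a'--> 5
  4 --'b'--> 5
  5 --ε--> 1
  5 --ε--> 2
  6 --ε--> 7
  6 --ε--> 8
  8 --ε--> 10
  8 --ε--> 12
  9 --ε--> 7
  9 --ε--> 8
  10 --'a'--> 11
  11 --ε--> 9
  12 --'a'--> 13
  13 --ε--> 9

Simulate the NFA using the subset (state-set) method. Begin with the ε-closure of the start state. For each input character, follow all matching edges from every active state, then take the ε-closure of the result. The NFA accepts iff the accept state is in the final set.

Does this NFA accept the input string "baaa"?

Answer: ACCEPT

Trace:
S₀ = ε-closure({0}) = {0,2}
'b' @ 1: {3,4}
'a' @ 2: {1,2,5,6,7,8,10,12}  (accept∈set)
'a' @ 3: {7,8,9,10,11,12,13}  (accept∈set)
'a' @ 4: {7,8,9,10,11,12,13}  (accept∈set)
final: {7,8,9,10,11,12,13}; accept 7 in set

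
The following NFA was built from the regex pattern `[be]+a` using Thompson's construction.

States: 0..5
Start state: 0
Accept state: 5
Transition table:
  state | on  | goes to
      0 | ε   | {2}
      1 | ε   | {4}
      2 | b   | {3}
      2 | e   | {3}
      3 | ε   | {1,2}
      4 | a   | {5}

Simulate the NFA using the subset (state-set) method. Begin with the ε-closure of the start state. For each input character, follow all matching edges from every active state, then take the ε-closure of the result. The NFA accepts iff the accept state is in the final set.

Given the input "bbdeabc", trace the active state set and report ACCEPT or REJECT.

start: ε-closure({0}) = {0,2}
'b' @ 1: {1,2,3,4}
'b' @ 2: {1,2,3,4}
'd' @ 3: {}  — dead — no transitions
rest 'eabc' ignored (set empty)
final: {}; accept 5 not in set

Answer: REJECT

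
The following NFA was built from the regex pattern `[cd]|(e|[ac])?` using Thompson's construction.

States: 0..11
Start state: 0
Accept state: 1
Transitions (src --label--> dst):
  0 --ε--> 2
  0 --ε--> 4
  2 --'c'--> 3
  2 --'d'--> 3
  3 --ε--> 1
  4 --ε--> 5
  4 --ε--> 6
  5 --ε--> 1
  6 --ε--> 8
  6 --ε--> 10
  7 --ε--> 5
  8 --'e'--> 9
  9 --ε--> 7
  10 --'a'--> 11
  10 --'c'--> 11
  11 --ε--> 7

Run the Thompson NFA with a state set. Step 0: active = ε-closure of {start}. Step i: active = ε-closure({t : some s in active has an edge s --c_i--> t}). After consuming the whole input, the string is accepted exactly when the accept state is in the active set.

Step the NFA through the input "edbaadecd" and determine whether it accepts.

Answer: REJECT

Steps:
start: ε-closure({0}) = {0,1,2,4,5,6,8,10}
'e' @ 1: {1,5,7,9}  ✓accept
'd' @ 2: {}  — no active states
rest 'baadecd' ignored (set empty)
after full input: {}  (accept=1 not in)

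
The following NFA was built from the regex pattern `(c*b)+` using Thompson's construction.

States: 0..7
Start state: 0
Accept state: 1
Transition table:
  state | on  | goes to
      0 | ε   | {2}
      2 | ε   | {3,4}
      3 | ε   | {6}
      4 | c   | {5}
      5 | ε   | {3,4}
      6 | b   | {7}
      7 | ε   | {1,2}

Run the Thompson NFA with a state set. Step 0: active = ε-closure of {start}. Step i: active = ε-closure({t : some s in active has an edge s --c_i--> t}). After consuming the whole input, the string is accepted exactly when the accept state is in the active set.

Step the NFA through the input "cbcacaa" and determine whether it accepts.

Answer: REJECT

Trace:
initial (ε-close {0}): {0,2,3,4,6}
'c' @ 1: {3,4,5,6}
'b' @ 2: {1,2,3,4,6,7}  ✓accept
'c' @ 3: {3,4,5,6}
'a' @ 4: {}  — no active states
rest 'caa' ignored (set empty)
end set {} — state 1 not in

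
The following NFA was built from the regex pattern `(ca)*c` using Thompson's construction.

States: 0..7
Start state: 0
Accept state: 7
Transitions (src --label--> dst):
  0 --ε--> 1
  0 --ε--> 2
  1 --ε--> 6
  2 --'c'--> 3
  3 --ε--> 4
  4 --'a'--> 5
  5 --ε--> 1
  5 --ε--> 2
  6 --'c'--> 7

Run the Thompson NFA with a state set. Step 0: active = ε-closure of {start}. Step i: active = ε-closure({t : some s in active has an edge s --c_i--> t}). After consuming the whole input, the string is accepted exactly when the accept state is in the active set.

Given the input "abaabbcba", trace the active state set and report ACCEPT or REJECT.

start: ε-closure({0}) = {0,1,2,6}
'a' @ 1: {}  — dead — no transitions
rest 'baabbcba' ignored (set empty)
end set {} — state 7 not in

Answer: REJECT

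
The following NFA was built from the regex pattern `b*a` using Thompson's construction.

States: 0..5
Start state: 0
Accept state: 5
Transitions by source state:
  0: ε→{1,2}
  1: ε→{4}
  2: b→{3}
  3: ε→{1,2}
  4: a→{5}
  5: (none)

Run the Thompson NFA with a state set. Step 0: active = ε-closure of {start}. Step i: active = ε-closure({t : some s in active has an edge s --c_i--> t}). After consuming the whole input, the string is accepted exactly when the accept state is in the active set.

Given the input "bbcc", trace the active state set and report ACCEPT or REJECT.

S₀ = ε-closure({0}) = {0,1,2,4}
'b' @ 1: {1,2,3,4}
'b' @ 2: {1,2,3,4}
'c' @ 3: {}  — no active states
rest 'c' ignored (set empty)
end set {} — state 5 not in

Answer: REJECT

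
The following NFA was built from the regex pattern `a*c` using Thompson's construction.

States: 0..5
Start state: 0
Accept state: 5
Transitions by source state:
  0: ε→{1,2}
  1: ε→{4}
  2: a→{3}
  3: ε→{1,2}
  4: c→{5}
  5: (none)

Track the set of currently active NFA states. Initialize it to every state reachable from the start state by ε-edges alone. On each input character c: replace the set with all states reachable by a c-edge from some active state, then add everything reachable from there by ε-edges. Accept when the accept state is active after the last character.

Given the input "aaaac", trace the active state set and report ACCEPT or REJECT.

Answer: ACCEPT

Derivation:
initial (ε-close {0}): {0,1,2,4}
'a' @ 1: {1,2,3,4}
'a' @ 2: {1,2,3,4}
'a' @ 3: {1,2,3,4}
'a' @ 4: {1,2,3,4}
'c' @ 5: {5}  (accept∈set)
after full input: {5}  (accept=5 in)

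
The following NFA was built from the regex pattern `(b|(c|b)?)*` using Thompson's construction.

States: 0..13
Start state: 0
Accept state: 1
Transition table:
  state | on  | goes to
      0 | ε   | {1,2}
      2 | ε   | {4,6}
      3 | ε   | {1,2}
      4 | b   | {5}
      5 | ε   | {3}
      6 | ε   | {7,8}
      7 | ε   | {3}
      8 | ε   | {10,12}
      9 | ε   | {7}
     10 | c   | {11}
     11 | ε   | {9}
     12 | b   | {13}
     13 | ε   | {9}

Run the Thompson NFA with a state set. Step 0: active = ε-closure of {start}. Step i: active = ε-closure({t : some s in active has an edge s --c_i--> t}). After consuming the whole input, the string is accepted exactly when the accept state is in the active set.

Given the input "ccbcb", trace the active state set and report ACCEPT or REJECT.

start: ε-closure({0}) = {0,1,2,3,4,6,7,8,10,12}
'c' @ 1: {1,2,3,4,6,7,8,9,10,11,12}  [accepting]
'c' @ 2: {1,2,3,4,6,7,8,9,10,11,12}  [accepting]
'b' @ 3: {1,2,3,4,5,6,7,8,9,10,12,13}  [accepting]
'c' @ 4: {1,2,3,4,6,7,8,9,10,11,12}  [accepting]
'b' @ 5: {1,2,3,4,5,6,7,8,9,10,12,13}  [accepting]
after full input: {1,2,3,4,5,6,7,8,9,10,12,13}  (accept=1 in)

Answer: ACCEPT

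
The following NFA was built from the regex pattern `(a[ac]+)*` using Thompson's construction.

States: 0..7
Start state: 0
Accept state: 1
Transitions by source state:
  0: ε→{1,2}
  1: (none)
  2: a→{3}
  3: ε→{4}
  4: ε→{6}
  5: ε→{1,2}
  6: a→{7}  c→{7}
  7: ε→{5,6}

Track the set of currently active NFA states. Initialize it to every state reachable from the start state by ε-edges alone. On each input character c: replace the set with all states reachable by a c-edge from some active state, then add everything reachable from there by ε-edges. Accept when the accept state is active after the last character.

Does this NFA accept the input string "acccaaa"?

start: ε-closure({0}) = {0,1,2}
'a' @ 1: {3,4,6}
'c' @ 2: {1,2,5,6,7}  ✓accept
'c' @ 3: {1,2,5,6,7}  ✓accept
'c' @ 4: {1,2,5,6,7}  ✓accept
'a' @ 5: {1,2,3,4,5,6,7}  ✓accept
'a' @ 6: {1,2,3,4,5,6,7}  ✓accept
'a' @ 7: {1,2,3,4,5,6,7}  ✓accept
after full input: {1,2,3,4,5,6,7}  (accept=1 in)

Answer: ACCEPT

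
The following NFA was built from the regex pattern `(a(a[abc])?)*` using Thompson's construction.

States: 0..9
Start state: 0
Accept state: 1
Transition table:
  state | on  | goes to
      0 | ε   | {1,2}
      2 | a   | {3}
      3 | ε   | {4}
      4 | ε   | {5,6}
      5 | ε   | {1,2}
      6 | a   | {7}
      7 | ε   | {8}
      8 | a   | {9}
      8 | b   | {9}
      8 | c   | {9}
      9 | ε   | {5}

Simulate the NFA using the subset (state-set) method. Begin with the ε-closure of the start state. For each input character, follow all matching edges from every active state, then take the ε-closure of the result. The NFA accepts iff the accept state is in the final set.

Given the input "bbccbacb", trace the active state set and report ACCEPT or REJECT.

Answer: REJECT

Derivation:
initial (ε-close {0}): {0,1,2}
'b' @ 1: {}  — dead — no transitions
rest 'bccbacb' ignored (set empty)
end set {} — state 1 not in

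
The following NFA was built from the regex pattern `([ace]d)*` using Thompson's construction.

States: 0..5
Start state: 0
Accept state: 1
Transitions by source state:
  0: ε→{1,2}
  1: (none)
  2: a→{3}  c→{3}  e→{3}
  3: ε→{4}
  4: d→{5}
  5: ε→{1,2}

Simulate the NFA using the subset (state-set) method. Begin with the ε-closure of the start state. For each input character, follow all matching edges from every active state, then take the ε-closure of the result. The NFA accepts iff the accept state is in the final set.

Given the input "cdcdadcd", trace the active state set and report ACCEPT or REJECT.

initial (ε-close {0}): {0,1,2}
'c' @ 1: {3,4}
'd' @ 2: {1,2,5}  (accept∈set)
'c' @ 3: {3,4}
'd' @ 4: {1,2,5}  (accept∈set)
'a' @ 5: {3,4}
'd' @ 6: {1,2,5}  (accept∈set)
'c' @ 7: {3,4}
'd' @ 8: {1,2,5}  (accept∈set)
after full input: {1,2,5}  (accept=1 in)

Answer: ACCEPT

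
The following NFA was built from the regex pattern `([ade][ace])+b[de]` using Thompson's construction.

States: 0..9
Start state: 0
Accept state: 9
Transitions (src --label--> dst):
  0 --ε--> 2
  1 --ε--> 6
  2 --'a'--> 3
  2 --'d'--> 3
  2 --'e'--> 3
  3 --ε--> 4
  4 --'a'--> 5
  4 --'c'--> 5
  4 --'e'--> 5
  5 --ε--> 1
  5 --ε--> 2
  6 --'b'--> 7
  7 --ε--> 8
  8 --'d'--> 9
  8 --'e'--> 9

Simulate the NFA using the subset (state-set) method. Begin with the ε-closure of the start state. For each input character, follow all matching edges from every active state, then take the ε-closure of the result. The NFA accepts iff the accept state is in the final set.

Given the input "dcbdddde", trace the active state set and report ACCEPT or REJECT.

Answer: REJECT

Derivation:
start: ε-closure({0}) = {0,2}
'd' @ 1: {3,4}
'c' @ 2: {1,2,5,6}
'b' @ 3: {7,8}
'd' @ 4: {9}  ✓accept
'd' @ 5: {}  — dead — no transitions
rest 'dde' ignored (set empty)
end set {} — state 9 not in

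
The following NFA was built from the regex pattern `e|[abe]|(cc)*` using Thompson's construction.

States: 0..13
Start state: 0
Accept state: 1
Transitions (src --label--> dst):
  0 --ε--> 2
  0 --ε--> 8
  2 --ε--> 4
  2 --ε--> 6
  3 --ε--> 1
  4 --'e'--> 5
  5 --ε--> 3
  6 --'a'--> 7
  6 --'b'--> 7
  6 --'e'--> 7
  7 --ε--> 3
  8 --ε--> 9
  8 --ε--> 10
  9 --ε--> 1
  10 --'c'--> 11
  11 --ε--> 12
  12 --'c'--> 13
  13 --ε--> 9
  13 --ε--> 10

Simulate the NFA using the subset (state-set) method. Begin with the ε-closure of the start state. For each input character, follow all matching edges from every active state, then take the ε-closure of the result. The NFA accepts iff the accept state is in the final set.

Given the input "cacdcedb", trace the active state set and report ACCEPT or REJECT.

Answer: REJECT

Trace:
S₀ = ε-closure({0}) = {0,1,2,4,6,8,9,10}
'c' @ 1: {11,12}
'a' @ 2: {}  — no active states
rest 'cdcedb' ignored (set empty)
after full input: {}  (accept=1 not in)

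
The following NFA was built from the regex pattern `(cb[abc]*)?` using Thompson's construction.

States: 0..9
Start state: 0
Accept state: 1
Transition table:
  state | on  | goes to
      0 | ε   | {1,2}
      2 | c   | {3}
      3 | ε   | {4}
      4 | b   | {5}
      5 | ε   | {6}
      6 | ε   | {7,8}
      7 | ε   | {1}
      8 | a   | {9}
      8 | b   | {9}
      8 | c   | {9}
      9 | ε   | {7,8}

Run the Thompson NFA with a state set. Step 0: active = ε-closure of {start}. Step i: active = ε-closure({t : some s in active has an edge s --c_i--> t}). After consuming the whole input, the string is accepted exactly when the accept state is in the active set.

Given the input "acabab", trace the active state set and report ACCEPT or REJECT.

S₀ = ε-closure({0}) = {0,1,2}
'a' @ 1: {}  — dead — no transitions
rest 'cabab' ignored (set empty)
after full input: {}  (accept=1 not in)

Answer: REJECT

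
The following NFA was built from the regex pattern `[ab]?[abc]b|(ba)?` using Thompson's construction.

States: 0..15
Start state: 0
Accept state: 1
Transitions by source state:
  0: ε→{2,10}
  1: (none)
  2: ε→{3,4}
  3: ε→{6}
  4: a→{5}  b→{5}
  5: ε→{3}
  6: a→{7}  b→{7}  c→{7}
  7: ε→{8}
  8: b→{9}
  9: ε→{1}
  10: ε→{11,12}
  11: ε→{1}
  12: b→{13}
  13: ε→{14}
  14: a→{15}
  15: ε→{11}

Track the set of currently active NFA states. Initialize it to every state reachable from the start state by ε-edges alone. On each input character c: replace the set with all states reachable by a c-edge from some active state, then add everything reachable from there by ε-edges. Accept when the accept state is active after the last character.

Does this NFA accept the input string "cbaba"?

start: ε-closure({0}) = {0,1,2,3,4,6,10,11,12}
'c' @ 1: {7,8}
'b' @ 2: {1,9}  (accept∈set)
'a' @ 3: {}  — no active states
rest 'ba' ignored (set empty)
after full input: {}  (accept=1 not in)

Answer: REJECT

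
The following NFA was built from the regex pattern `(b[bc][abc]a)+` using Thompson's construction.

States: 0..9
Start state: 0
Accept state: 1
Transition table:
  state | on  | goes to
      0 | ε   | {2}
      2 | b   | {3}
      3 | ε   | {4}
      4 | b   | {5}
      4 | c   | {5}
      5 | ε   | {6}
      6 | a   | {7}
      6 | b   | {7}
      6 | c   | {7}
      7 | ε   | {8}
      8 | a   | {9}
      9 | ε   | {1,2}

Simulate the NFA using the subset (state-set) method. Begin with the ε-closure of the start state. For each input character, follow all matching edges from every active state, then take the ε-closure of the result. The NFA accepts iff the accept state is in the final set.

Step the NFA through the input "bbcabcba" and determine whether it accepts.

Answer: ACCEPT

Steps:
initial (ε-close {0}): {0,2}
'b' @ 1: {3,4}
'b' @ 2: {5,6}
'c' @ 3: {7,8}
'a' @ 4: {1,2,9}  (accept∈set)
'b' @ 5: {3,4}
'c' @ 6: {5,6}
'b' @ 7: {7,8}
'a' @ 8: {1,2,9}  (accept∈set)
end set {1,2,9} — state 1 in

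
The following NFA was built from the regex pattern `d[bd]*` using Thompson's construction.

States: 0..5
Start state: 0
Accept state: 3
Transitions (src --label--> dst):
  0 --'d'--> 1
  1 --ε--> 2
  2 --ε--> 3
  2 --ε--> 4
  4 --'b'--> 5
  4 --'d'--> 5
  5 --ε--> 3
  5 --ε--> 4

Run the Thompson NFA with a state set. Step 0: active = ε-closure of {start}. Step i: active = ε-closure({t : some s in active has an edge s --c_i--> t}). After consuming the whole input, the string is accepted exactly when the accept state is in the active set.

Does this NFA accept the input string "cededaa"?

start: ε-closure({0}) = {0}
'c' @ 1: {}  — state set empty
rest 'ededaa' ignored (set empty)
final: {}; accept 3 not in set

Answer: REJECT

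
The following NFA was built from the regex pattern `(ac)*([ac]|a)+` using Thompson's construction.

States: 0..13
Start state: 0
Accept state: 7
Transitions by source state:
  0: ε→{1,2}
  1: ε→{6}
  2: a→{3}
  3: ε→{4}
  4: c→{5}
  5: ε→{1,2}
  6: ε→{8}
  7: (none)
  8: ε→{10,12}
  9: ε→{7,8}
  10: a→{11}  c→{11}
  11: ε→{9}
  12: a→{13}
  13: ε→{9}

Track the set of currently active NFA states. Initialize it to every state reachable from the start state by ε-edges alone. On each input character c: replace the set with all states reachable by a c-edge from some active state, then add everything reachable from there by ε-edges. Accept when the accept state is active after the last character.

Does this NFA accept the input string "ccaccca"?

S₀ = ε-closure({0}) = {0,1,2,6,8,10,12}
'c' @ 1: {7,8,9,10,11,12}  ✓accept
'c' @ 2: {7,8,9,10,11,12}  ✓accept
'a' @ 3: {7,8,9,10,11,12,13}  ✓accept
'c' @ 4: {7,8,9,10,11,12}  ✓accept
'c' @ 5: {7,8,9,10,11,12}  ✓accept
'c' @ 6: {7,8,9,10,11,12}  ✓accept
'a' @ 7: {7,8,9,10,11,12,13}  ✓accept
end set {7,8,9,10,11,12,13} — state 7 in

Answer: ACCEPT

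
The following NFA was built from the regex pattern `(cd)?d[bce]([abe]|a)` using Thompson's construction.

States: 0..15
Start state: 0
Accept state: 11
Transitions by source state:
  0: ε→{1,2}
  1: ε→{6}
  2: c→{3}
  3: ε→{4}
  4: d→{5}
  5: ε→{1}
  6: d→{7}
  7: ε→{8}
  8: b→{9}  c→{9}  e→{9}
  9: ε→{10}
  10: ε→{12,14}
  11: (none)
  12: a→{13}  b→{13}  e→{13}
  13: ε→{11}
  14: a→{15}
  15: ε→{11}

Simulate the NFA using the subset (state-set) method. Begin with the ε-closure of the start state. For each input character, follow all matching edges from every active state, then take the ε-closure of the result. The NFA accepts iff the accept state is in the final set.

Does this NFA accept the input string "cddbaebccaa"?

S₀ = ε-closure({0}) = {0,1,2,6}
'c' @ 1: {3,4}
'd' @ 2: {1,5,6}
'd' @ 3: {7,8}
'b' @ 4: {9,10,12,14}
'a' @ 5: {11,13,15}  [accepting]
'e' @ 6: {}  — dead — no transitions
rest 'bccaa' ignored (set empty)
after full input: {}  (accept=11 not in)

Answer: REJECT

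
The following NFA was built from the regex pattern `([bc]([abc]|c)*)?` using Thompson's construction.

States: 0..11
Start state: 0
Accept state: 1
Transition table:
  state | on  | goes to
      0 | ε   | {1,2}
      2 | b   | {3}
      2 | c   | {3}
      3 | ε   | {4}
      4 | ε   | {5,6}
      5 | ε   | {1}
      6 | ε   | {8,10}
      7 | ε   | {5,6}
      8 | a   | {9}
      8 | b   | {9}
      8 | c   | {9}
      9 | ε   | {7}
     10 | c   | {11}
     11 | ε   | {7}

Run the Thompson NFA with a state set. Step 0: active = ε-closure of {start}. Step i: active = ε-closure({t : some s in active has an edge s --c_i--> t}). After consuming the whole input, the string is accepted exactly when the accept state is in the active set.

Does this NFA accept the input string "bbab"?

Answer: ACCEPT

Trace:
initial (ε-close {0}): {0,1,2}
'b' @ 1: {1,3,4,5,6,8,10}  ✓accept
'b' @ 2: {1,5,6,7,8,9,10}  ✓accept
'a' @ 3: {1,5,6,7,8,9,10}  ✓accept
'b' @ 4: {1,5,6,7,8,9,10}  ✓accept
after full input: {1,5,6,7,8,9,10}  (accept=1 in)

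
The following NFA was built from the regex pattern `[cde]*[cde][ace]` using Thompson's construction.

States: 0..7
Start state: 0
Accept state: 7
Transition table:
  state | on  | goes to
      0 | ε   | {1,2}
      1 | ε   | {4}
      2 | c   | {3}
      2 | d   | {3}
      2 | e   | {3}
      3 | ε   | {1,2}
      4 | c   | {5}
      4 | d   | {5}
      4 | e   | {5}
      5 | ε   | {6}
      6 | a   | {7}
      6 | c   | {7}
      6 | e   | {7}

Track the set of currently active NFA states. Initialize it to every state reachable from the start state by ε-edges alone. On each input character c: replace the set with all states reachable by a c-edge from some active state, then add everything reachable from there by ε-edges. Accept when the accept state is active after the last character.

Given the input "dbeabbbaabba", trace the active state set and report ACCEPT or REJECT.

S₀ = ε-closure({0}) = {0,1,2,4}
'd' @ 1: {1,2,3,4,5,6}
'b' @ 2: {}  — state set empty
rest 'eabbbaabba' ignored (set empty)
after full input: {}  (accept=7 not in)

Answer: REJECT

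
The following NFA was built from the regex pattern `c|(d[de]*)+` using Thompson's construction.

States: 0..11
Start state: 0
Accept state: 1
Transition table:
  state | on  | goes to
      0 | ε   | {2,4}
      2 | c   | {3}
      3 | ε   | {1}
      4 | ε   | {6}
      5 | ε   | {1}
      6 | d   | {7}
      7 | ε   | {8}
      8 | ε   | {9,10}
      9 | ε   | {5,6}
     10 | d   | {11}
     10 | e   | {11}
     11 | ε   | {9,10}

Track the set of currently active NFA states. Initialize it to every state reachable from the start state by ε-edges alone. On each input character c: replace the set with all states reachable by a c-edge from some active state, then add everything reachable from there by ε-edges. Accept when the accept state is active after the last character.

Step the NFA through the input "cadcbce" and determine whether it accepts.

initial (ε-close {0}): {0,2,4,6}
'c' @ 1: {1,3}  [accepting]
'a' @ 2: {}  — dead — no transitions
rest 'dcbce' ignored (set empty)
after full input: {}  (accept=1 not in)

Answer: REJECT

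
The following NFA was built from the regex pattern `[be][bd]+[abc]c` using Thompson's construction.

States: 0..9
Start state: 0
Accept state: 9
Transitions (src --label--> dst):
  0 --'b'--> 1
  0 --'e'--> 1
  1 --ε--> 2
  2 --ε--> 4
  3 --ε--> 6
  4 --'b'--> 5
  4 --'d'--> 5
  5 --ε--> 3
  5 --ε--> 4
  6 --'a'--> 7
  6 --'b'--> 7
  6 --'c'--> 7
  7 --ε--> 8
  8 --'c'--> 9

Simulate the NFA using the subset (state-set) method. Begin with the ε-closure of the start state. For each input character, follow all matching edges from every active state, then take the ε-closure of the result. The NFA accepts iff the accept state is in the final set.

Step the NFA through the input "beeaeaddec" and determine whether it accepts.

Answer: REJECT

Steps:
initial (ε-close {0}): {0}
'b' @ 1: {1,2,4}
'e' @ 2: {}  — no active states
rest 'eaeaddec' ignored (set empty)
after full input: {}  (accept=9 not in)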